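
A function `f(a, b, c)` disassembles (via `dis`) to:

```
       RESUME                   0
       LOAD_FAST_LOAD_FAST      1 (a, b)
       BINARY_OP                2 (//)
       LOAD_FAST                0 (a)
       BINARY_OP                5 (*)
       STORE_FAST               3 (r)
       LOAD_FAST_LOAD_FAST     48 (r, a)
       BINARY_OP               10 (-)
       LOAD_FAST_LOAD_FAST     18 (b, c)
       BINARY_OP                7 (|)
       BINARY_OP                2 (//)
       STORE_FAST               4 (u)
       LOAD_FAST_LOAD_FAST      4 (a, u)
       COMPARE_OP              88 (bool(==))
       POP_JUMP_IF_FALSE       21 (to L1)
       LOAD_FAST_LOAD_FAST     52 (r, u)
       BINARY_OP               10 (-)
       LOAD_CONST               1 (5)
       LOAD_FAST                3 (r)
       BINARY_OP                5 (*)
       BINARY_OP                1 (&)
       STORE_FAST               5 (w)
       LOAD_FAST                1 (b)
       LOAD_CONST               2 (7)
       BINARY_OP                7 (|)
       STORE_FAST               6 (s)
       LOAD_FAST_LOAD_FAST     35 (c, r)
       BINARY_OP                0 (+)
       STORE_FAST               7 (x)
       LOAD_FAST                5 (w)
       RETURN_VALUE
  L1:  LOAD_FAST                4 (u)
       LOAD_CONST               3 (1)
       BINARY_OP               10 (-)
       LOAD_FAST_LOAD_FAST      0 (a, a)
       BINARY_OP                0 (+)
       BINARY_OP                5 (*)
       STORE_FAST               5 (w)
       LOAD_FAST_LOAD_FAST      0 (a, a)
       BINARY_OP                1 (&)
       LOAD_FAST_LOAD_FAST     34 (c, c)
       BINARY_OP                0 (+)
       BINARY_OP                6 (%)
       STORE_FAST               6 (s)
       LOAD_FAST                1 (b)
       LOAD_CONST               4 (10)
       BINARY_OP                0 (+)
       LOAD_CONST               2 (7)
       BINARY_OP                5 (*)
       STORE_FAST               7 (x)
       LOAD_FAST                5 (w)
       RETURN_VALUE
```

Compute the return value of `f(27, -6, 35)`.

1674

LOAD_FAST_LOAD_FAST a,b → push 27,-6. Stack: [27, -6]
BINARY_OP // → 27 // -6 = -5. Stack: [-5]
LOAD_FAST a → push 27. Stack: [-5, 27]
BINARY_OP * → -5 * 27 = -135. Stack: [-135]
STORE_FAST r → r=-135. Stack: []
LOAD_FAST_LOAD_FAST r,a → push -135,27. Stack: [-135, 27]
BINARY_OP - → -135 - 27 = -162. Stack: [-162]
LOAD_FAST_LOAD_FAST b,c → push -6,35. Stack: [-162, -6, 35]
BINARY_OP | → -6 | 35 = -5. Stack: [-162, -5]
BINARY_OP // → -162 // -5 = 32. Stack: [32]
STORE_FAST u → u=32. Stack: []
LOAD_FAST_LOAD_FAST a,u → push 27,32. Stack: [27, 32]
COMPARE_OP bool(==) → 27 vs 32 = False. Stack: [False]
POP_JUMP_IF_FALSE → pop False; jump. Stack: []
LOAD_FAST u → push 32. Stack: [32]
LOAD_CONST → push 1. Stack: [32, 1]
BINARY_OP - → 32 - 1 = 31. Stack: [31]
LOAD_FAST_LOAD_FAST a,a → push 27,27. Stack: [31, 27, 27]
BINARY_OP + → 27 + 27 = 54. Stack: [31, 54]
BINARY_OP * → 31 * 54 = 1674. Stack: [1674]
STORE_FAST w → w=1674. Stack: []
LOAD_FAST_LOAD_FAST a,a → push 27,27. Stack: [27, 27]
BINARY_OP & → 27 & 27 = 27. Stack: [27]
LOAD_FAST_LOAD_FAST c,c → push 35,35. Stack: [27, 35, 35]
BINARY_OP + → 35 + 35 = 70. Stack: [27, 70]
BINARY_OP % → 27 % 70 = 27. Stack: [27]
STORE_FAST s → s=27. Stack: []
LOAD_FAST b → push -6. Stack: [-6]
LOAD_CONST → push 10. Stack: [-6, 10]
BINARY_OP + → -6 + 10 = 4. Stack: [4]
LOAD_CONST → push 7. Stack: [4, 7]
BINARY_OP * → 4 * 7 = 28. Stack: [28]
STORE_FAST x → x=28. Stack: []
LOAD_FAST w → push 1674. Stack: [1674]
RETURN_VALUE → return 1674.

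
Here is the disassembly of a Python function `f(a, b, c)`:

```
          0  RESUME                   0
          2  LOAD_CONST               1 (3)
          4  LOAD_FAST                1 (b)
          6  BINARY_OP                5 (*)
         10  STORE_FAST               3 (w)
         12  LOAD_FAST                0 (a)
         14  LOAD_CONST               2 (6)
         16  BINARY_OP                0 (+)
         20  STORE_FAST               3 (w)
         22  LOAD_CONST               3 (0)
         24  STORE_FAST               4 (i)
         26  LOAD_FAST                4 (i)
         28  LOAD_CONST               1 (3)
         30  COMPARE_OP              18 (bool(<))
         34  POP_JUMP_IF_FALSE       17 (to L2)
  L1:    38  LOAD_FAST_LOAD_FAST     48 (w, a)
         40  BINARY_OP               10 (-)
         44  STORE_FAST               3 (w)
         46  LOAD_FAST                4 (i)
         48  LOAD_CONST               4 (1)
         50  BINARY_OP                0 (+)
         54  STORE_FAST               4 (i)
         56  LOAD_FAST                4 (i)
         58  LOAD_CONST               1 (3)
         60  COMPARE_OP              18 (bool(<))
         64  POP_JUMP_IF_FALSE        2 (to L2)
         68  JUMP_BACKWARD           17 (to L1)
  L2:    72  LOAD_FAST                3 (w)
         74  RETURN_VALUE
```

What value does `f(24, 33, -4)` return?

LOAD_CONST → push 3. Stack: [3]
LOAD_FAST b → push 33. Stack: [3, 33]
BINARY_OP * → 3 * 33 = 99. Stack: [99]
STORE_FAST w → w=99. Stack: []
LOAD_FAST a → push 24. Stack: [24]
LOAD_CONST → push 6. Stack: [24, 6]
BINARY_OP + → 24 + 6 = 30. Stack: [30]
STORE_FAST w → w=30. Stack: []
LOAD_CONST → push 0. Stack: [0]
STORE_FAST i → i=0. Stack: []
LOAD_FAST i → push 0. Stack: [0]
LOAD_CONST → push 3. Stack: [0, 3]
COMPARE_OP bool(<) → 0 vs 3 = True. Stack: [True]
POP_JUMP_IF_FALSE → pop True; no jump. Stack: []
LOAD_FAST_LOAD_FAST w,a → push 30,24. Stack: [30, 24]
BINARY_OP - → 30 - 24 = 6. Stack: [6]
STORE_FAST w → w=6. Stack: []
LOAD_FAST i → push 0. Stack: [0]
LOAD_CONST → push 1. Stack: [0, 1]
BINARY_OP + → 0 + 1 = 1. Stack: [1]
STORE_FAST i → i=1. Stack: []
LOAD_FAST i → push 1. Stack: [1]
LOAD_CONST → push 3. Stack: [1, 3]
COMPARE_OP bool(<) → 1 vs 3 = True. Stack: [True]
POP_JUMP_IF_FALSE → pop True; no jump. Stack: []
LOAD_FAST_LOAD_FAST w,a → push 6,24. Stack: [6, 24]
BINARY_OP - → 6 - 24 = -18. Stack: [-18]
STORE_FAST w → w=-18. Stack: []
LOAD_FAST i → push 1. Stack: [1]
LOAD_CONST → push 1. Stack: [1, 1]
BINARY_OP + → 1 + 1 = 2. Stack: [2]
STORE_FAST i → i=2. Stack: []
LOAD_FAST i → push 2. Stack: [2]
LOAD_CONST → push 3. Stack: [2, 3]
COMPARE_OP bool(<) → 2 vs 3 = True. Stack: [True]
POP_JUMP_IF_FALSE → pop True; no jump. Stack: []
LOAD_FAST_LOAD_FAST w,a → push -18,24. Stack: [-18, 24]
BINARY_OP - → -18 - 24 = -42. Stack: [-42]
STORE_FAST w → w=-42. Stack: []
LOAD_FAST i → push 2. Stack: [2]
LOAD_CONST → push 1. Stack: [2, 1]
BINARY_OP + → 2 + 1 = 3. Stack: [3]
STORE_FAST i → i=3. Stack: []
LOAD_FAST i → push 3. Stack: [3]
LOAD_CONST → push 3. Stack: [3, 3]
COMPARE_OP bool(<) → 3 vs 3 = False. Stack: [False]
POP_JUMP_IF_FALSE → pop False; jump. Stack: []
LOAD_FAST w → push -42. Stack: [-42]
RETURN_VALUE → return -42.

-42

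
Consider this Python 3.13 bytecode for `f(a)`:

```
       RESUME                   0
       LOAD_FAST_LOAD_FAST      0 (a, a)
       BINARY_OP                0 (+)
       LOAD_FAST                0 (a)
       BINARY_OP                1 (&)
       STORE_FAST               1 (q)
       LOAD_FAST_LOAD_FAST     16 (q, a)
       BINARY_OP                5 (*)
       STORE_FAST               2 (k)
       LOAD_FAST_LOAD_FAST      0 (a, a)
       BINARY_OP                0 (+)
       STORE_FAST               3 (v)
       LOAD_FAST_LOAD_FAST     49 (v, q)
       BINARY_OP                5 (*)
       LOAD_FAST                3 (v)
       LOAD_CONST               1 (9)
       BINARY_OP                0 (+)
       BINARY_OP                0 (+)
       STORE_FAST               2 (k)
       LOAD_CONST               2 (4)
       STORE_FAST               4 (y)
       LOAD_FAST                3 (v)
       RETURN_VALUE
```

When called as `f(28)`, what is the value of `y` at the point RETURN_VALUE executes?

LOAD_FAST_LOAD_FAST a,a → push 28,28. Stack: [28, 28]
BINARY_OP + → 28 + 28 = 56. Stack: [56]
LOAD_FAST a → push 28. Stack: [56, 28]
BINARY_OP & → 56 & 28 = 24. Stack: [24]
STORE_FAST q → q=24. Stack: []
LOAD_FAST_LOAD_FAST q,a → push 24,28. Stack: [24, 28]
BINARY_OP * → 24 * 28 = 672. Stack: [672]
STORE_FAST k → k=672. Stack: []
LOAD_FAST_LOAD_FAST a,a → push 28,28. Stack: [28, 28]
BINARY_OP + → 28 + 28 = 56. Stack: [56]
STORE_FAST v → v=56. Stack: []
LOAD_FAST_LOAD_FAST v,q → push 56,24. Stack: [56, 24]
BINARY_OP * → 56 * 24 = 1344. Stack: [1344]
LOAD_FAST v → push 56. Stack: [1344, 56]
LOAD_CONST → push 9. Stack: [1344, 56, 9]
BINARY_OP + → 56 + 9 = 65. Stack: [1344, 65]
BINARY_OP + → 1344 + 65 = 1409. Stack: [1409]
STORE_FAST k → k=1409. Stack: []
LOAD_CONST → push 4. Stack: [4]
STORE_FAST y → y=4. Stack: []
LOAD_FAST v → push 56. Stack: [56]
RETURN_VALUE → return 56.

4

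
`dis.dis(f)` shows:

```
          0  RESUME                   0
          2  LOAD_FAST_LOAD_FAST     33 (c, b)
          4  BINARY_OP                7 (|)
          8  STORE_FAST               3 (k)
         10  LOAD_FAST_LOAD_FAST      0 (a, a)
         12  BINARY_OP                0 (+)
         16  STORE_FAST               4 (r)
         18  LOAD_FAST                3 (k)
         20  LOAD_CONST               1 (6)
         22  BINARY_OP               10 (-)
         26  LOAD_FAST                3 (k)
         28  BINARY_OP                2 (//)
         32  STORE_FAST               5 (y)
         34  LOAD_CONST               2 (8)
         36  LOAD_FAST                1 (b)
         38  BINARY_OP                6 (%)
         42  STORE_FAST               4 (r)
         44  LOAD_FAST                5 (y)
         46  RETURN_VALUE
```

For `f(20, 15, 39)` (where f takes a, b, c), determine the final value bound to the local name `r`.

LOAD_FAST_LOAD_FAST c,b → push 39,15. Stack: [39, 15]
BINARY_OP | → 39 | 15 = 47. Stack: [47]
STORE_FAST k → k=47. Stack: []
LOAD_FAST_LOAD_FAST a,a → push 20,20. Stack: [20, 20]
BINARY_OP + → 20 + 20 = 40. Stack: [40]
STORE_FAST r → r=40. Stack: []
LOAD_FAST k → push 47. Stack: [47]
LOAD_CONST → push 6. Stack: [47, 6]
BINARY_OP - → 47 - 6 = 41. Stack: [41]
LOAD_FAST k → push 47. Stack: [41, 47]
BINARY_OP // → 41 // 47 = 0. Stack: [0]
STORE_FAST y → y=0. Stack: []
LOAD_CONST → push 8. Stack: [8]
LOAD_FAST b → push 15. Stack: [8, 15]
BINARY_OP % → 8 % 15 = 8. Stack: [8]
STORE_FAST r → r=8. Stack: []
LOAD_FAST y → push 0. Stack: [0]
RETURN_VALUE → return 0.

8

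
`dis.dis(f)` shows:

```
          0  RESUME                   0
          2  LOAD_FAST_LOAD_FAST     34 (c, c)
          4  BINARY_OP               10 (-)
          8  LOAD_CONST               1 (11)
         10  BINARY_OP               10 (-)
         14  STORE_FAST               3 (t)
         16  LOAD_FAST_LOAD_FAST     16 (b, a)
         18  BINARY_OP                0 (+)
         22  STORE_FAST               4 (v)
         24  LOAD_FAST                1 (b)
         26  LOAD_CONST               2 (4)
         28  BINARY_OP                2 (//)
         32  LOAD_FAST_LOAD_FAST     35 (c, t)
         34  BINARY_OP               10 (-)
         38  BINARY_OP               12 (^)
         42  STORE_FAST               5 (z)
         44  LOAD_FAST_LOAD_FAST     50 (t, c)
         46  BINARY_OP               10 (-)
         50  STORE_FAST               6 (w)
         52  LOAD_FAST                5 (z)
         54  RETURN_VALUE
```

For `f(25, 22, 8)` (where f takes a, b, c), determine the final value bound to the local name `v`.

LOAD_FAST_LOAD_FAST c,c → push 8,8. Stack: [8, 8]
BINARY_OP - → 8 - 8 = 0. Stack: [0]
LOAD_CONST → push 11. Stack: [0, 11]
BINARY_OP - → 0 - 11 = -11. Stack: [-11]
STORE_FAST t → t=-11. Stack: []
LOAD_FAST_LOAD_FAST b,a → push 22,25. Stack: [22, 25]
BINARY_OP + → 22 + 25 = 47. Stack: [47]
STORE_FAST v → v=47. Stack: []
LOAD_FAST b → push 22. Stack: [22]
LOAD_CONST → push 4. Stack: [22, 4]
BINARY_OP // → 22 // 4 = 5. Stack: [5]
LOAD_FAST_LOAD_FAST c,t → push 8,-11. Stack: [5, 8, -11]
BINARY_OP - → 8 - -11 = 19. Stack: [5, 19]
BINARY_OP ^ → 5 ^ 19 = 22. Stack: [22]
STORE_FAST z → z=22. Stack: []
LOAD_FAST_LOAD_FAST t,c → push -11,8. Stack: [-11, 8]
BINARY_OP - → -11 - 8 = -19. Stack: [-19]
STORE_FAST w → w=-19. Stack: []
LOAD_FAST z → push 22. Stack: [22]
RETURN_VALUE → return 22.

47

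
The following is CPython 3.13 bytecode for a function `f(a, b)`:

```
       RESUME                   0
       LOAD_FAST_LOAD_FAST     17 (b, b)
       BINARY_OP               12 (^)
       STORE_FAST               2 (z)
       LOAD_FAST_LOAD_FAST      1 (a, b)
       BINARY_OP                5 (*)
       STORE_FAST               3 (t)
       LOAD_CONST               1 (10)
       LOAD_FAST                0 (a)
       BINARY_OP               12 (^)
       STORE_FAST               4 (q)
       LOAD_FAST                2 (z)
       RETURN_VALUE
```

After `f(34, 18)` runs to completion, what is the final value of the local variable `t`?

LOAD_FAST_LOAD_FAST b,b → push 18,18. Stack: [18, 18]
BINARY_OP ^ → 18 ^ 18 = 0. Stack: [0]
STORE_FAST z → z=0. Stack: []
LOAD_FAST_LOAD_FAST a,b → push 34,18. Stack: [34, 18]
BINARY_OP * → 34 * 18 = 612. Stack: [612]
STORE_FAST t → t=612. Stack: []
LOAD_CONST → push 10. Stack: [10]
LOAD_FAST a → push 34. Stack: [10, 34]
BINARY_OP ^ → 10 ^ 34 = 40. Stack: [40]
STORE_FAST q → q=40. Stack: []
LOAD_FAST z → push 0. Stack: [0]
RETURN_VALUE → return 0.

612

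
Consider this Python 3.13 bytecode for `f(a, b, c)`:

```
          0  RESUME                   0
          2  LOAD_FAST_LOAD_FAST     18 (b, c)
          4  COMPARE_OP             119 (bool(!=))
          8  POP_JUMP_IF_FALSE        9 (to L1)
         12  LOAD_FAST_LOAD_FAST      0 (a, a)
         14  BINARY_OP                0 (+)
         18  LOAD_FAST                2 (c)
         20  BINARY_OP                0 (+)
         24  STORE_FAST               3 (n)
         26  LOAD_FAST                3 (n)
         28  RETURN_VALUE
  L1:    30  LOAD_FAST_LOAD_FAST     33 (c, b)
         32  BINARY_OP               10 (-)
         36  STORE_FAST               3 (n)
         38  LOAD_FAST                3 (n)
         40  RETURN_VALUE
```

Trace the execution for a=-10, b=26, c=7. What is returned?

-13

LOAD_FAST_LOAD_FAST b,c → push 26,7. Stack: [26, 7]
COMPARE_OP bool(!=) → 26 vs 7 = True. Stack: [True]
POP_JUMP_IF_FALSE → pop True; no jump. Stack: []
LOAD_FAST_LOAD_FAST a,a → push -10,-10. Stack: [-10, -10]
BINARY_OP + → -10 + -10 = -20. Stack: [-20]
LOAD_FAST c → push 7. Stack: [-20, 7]
BINARY_OP + → -20 + 7 = -13. Stack: [-13]
STORE_FAST n → n=-13. Stack: []
LOAD_FAST n → push -13. Stack: [-13]
RETURN_VALUE → return -13.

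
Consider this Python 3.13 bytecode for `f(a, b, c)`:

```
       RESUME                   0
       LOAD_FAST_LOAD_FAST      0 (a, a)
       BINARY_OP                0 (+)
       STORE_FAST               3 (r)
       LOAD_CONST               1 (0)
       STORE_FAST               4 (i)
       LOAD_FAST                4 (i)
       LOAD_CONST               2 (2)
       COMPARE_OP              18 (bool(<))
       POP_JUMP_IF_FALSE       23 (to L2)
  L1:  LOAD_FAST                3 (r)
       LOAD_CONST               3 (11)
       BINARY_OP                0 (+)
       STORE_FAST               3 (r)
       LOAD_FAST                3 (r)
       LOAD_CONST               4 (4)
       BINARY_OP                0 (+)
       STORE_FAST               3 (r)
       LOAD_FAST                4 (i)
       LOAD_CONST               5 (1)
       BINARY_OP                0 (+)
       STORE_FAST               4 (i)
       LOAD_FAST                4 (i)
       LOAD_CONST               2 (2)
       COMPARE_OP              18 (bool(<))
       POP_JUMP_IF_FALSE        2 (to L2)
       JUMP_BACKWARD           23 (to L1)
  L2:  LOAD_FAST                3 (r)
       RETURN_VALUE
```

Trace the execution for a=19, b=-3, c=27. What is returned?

68

LOAD_FAST_LOAD_FAST a,a → push 19,19. Stack: [19, 19]
BINARY_OP + → 19 + 19 = 38. Stack: [38]
STORE_FAST r → r=38. Stack: []
LOAD_CONST → push 0. Stack: [0]
STORE_FAST i → i=0. Stack: []
LOAD_FAST i → push 0. Stack: [0]
LOAD_CONST → push 2. Stack: [0, 2]
COMPARE_OP bool(<) → 0 vs 2 = True. Stack: [True]
POP_JUMP_IF_FALSE → pop True; no jump. Stack: []
LOAD_FAST r → push 38. Stack: [38]
LOAD_CONST → push 11. Stack: [38, 11]
BINARY_OP + → 38 + 11 = 49. Stack: [49]
STORE_FAST r → r=49. Stack: []
LOAD_FAST r → push 49. Stack: [49]
LOAD_CONST → push 4. Stack: [49, 4]
BINARY_OP + → 49 + 4 = 53. Stack: [53]
STORE_FAST r → r=53. Stack: []
LOAD_FAST i → push 0. Stack: [0]
LOAD_CONST → push 1. Stack: [0, 1]
BINARY_OP + → 0 + 1 = 1. Stack: [1]
STORE_FAST i → i=1. Stack: []
LOAD_FAST i → push 1. Stack: [1]
LOAD_CONST → push 2. Stack: [1, 2]
COMPARE_OP bool(<) → 1 vs 2 = True. Stack: [True]
POP_JUMP_IF_FALSE → pop True; no jump. Stack: []
LOAD_FAST r → push 53. Stack: [53]
LOAD_CONST → push 11. Stack: [53, 11]
BINARY_OP + → 53 + 11 = 64. Stack: [64]
STORE_FAST r → r=64. Stack: []
LOAD_FAST r → push 64. Stack: [64]
LOAD_CONST → push 4. Stack: [64, 4]
BINARY_OP + → 64 + 4 = 68. Stack: [68]
STORE_FAST r → r=68. Stack: []
LOAD_FAST i → push 1. Stack: [1]
LOAD_CONST → push 1. Stack: [1, 1]
BINARY_OP + → 1 + 1 = 2. Stack: [2]
STORE_FAST i → i=2. Stack: []
LOAD_FAST i → push 2. Stack: [2]
LOAD_CONST → push 2. Stack: [2, 2]
COMPARE_OP bool(<) → 2 vs 2 = False. Stack: [False]
POP_JUMP_IF_FALSE → pop False; jump. Stack: []
LOAD_FAST r → push 68. Stack: [68]
RETURN_VALUE → return 68.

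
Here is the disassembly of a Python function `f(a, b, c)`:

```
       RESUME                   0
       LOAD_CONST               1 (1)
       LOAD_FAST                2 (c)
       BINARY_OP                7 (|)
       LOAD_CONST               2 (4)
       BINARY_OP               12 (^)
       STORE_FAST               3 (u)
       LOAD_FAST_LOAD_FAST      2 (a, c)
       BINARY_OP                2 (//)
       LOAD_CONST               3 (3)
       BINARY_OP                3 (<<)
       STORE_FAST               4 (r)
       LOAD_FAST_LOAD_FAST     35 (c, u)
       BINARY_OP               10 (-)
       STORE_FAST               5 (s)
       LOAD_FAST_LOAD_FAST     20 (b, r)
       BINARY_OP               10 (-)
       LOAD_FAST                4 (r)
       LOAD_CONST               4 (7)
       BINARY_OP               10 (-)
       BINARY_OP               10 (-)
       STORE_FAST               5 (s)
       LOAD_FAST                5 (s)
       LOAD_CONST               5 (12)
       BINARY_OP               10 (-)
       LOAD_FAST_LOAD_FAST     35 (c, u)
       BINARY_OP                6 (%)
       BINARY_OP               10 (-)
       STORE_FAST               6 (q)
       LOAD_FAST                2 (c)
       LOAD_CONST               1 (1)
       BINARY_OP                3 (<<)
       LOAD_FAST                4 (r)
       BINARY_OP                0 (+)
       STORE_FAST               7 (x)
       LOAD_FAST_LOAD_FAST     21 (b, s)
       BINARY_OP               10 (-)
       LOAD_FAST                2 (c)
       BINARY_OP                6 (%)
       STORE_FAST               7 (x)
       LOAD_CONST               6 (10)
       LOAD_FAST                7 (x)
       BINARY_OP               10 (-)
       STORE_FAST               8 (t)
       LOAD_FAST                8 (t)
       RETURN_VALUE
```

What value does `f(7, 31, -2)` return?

LOAD_CONST → push 1. Stack: [1]
LOAD_FAST c → push -2. Stack: [1, -2]
BINARY_OP | → 1 | -2 = -1. Stack: [-1]
LOAD_CONST → push 4. Stack: [-1, 4]
BINARY_OP ^ → -1 ^ 4 = -5. Stack: [-5]
STORE_FAST u → u=-5. Stack: []
LOAD_FAST_LOAD_FAST a,c → push 7,-2. Stack: [7, -2]
BINARY_OP // → 7 // -2 = -4. Stack: [-4]
LOAD_CONST → push 3. Stack: [-4, 3]
BINARY_OP << → -4 << 3 = -32. Stack: [-32]
STORE_FAST r → r=-32. Stack: []
LOAD_FAST_LOAD_FAST c,u → push -2,-5. Stack: [-2, -5]
BINARY_OP - → -2 - -5 = 3. Stack: [3]
STORE_FAST s → s=3. Stack: []
LOAD_FAST_LOAD_FAST b,r → push 31,-32. Stack: [31, -32]
BINARY_OP - → 31 - -32 = 63. Stack: [63]
LOAD_FAST r → push -32. Stack: [63, -32]
LOAD_CONST → push 7. Stack: [63, -32, 7]
BINARY_OP - → -32 - 7 = -39. Stack: [63, -39]
BINARY_OP - → 63 - -39 = 102. Stack: [102]
STORE_FAST s → s=102. Stack: []
LOAD_FAST s → push 102. Stack: [102]
LOAD_CONST → push 12. Stack: [102, 12]
BINARY_OP - → 102 - 12 = 90. Stack: [90]
LOAD_FAST_LOAD_FAST c,u → push -2,-5. Stack: [90, -2, -5]
BINARY_OP % → -2 % -5 = -2. Stack: [90, -2]
BINARY_OP - → 90 - -2 = 92. Stack: [92]
STORE_FAST q → q=92. Stack: []
LOAD_FAST c → push -2. Stack: [-2]
LOAD_CONST → push 1. Stack: [-2, 1]
BINARY_OP << → -2 << 1 = -4. Stack: [-4]
LOAD_FAST r → push -32. Stack: [-4, -32]
BINARY_OP + → -4 + -32 = -36. Stack: [-36]
STORE_FAST x → x=-36. Stack: []
LOAD_FAST_LOAD_FAST b,s → push 31,102. Stack: [31, 102]
BINARY_OP - → 31 - 102 = -71. Stack: [-71]
LOAD_FAST c → push -2. Stack: [-71, -2]
BINARY_OP % → -71 % -2 = -1. Stack: [-1]
STORE_FAST x → x=-1. Stack: []
LOAD_CONST → push 10. Stack: [10]
LOAD_FAST x → push -1. Stack: [10, -1]
BINARY_OP - → 10 - -1 = 11. Stack: [11]
STORE_FAST t → t=11. Stack: []
LOAD_FAST t → push 11. Stack: [11]
RETURN_VALUE → return 11.

11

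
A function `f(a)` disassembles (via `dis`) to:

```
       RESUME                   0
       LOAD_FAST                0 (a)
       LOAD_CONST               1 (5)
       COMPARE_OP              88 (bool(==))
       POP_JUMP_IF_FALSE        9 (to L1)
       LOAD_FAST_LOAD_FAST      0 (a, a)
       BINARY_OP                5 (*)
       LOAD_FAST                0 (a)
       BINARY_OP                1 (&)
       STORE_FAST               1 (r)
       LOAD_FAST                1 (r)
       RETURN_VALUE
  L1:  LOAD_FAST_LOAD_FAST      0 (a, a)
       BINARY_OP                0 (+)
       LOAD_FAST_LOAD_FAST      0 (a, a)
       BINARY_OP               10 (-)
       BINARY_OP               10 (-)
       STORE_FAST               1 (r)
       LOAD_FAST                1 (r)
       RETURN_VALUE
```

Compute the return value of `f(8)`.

LOAD_FAST a → push 8. Stack: [8]
LOAD_CONST → push 5. Stack: [8, 5]
COMPARE_OP bool(==) → 8 vs 5 = False. Stack: [False]
POP_JUMP_IF_FALSE → pop False; jump. Stack: []
LOAD_FAST_LOAD_FAST a,a → push 8,8. Stack: [8, 8]
BINARY_OP + → 8 + 8 = 16. Stack: [16]
LOAD_FAST_LOAD_FAST a,a → push 8,8. Stack: [16, 8, 8]
BINARY_OP - → 8 - 8 = 0. Stack: [16, 0]
BINARY_OP - → 16 - 0 = 16. Stack: [16]
STORE_FAST r → r=16. Stack: []
LOAD_FAST r → push 16. Stack: [16]
RETURN_VALUE → return 16.

16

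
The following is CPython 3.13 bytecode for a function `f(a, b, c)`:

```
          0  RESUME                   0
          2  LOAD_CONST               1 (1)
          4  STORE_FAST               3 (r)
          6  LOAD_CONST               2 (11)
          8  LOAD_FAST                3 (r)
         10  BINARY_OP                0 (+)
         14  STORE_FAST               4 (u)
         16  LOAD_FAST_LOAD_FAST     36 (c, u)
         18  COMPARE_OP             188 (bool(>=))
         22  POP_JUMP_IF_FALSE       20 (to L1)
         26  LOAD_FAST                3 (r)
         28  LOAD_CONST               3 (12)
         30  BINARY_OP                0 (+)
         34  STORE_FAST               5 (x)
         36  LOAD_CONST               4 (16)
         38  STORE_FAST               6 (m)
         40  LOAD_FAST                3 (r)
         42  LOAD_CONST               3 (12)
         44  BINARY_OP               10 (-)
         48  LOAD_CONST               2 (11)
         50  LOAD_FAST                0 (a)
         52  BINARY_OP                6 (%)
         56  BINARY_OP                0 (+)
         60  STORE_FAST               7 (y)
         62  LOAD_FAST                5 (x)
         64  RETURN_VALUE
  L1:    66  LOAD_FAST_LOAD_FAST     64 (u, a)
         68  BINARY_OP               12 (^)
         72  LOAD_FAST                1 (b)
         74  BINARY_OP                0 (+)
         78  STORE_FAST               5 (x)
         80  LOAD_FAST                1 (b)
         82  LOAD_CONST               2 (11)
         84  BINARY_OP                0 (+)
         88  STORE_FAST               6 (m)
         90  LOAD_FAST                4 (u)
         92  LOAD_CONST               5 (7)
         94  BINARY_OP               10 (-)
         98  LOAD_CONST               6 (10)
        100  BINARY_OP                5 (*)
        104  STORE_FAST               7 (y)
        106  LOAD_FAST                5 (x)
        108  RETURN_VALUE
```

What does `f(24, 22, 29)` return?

13

LOAD_CONST → push 1. Stack: [1]
STORE_FAST r → r=1. Stack: []
LOAD_CONST → push 11. Stack: [11]
LOAD_FAST r → push 1. Stack: [11, 1]
BINARY_OP + → 11 + 1 = 12. Stack: [12]
STORE_FAST u → u=12. Stack: []
LOAD_FAST_LOAD_FAST c,u → push 29,12. Stack: [29, 12]
COMPARE_OP bool(>=) → 29 vs 12 = True. Stack: [True]
POP_JUMP_IF_FALSE → pop True; no jump. Stack: []
LOAD_FAST r → push 1. Stack: [1]
LOAD_CONST → push 12. Stack: [1, 12]
BINARY_OP + → 1 + 12 = 13. Stack: [13]
STORE_FAST x → x=13. Stack: []
LOAD_CONST → push 16. Stack: [16]
STORE_FAST m → m=16. Stack: []
LOAD_FAST r → push 1. Stack: [1]
LOAD_CONST → push 12. Stack: [1, 12]
BINARY_OP - → 1 - 12 = -11. Stack: [-11]
LOAD_CONST → push 11. Stack: [-11, 11]
LOAD_FAST a → push 24. Stack: [-11, 11, 24]
BINARY_OP % → 11 % 24 = 11. Stack: [-11, 11]
BINARY_OP + → -11 + 11 = 0. Stack: [0]
STORE_FAST y → y=0. Stack: []
LOAD_FAST x → push 13. Stack: [13]
RETURN_VALUE → return 13.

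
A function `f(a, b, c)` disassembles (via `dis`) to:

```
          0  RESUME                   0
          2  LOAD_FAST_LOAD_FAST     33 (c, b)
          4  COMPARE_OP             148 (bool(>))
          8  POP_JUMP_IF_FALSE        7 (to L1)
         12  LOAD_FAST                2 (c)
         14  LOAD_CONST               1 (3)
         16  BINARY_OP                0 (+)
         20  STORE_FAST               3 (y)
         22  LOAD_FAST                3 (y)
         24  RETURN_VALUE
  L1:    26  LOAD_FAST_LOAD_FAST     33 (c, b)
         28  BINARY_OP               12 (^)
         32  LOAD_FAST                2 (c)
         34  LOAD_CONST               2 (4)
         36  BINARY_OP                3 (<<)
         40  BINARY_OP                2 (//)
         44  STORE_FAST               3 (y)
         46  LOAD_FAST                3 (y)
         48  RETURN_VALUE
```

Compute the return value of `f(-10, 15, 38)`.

LOAD_FAST_LOAD_FAST c,b → push 38,15. Stack: [38, 15]
COMPARE_OP bool(>) → 38 vs 15 = True. Stack: [True]
POP_JUMP_IF_FALSE → pop True; no jump. Stack: []
LOAD_FAST c → push 38. Stack: [38]
LOAD_CONST → push 3. Stack: [38, 3]
BINARY_OP + → 38 + 3 = 41. Stack: [41]
STORE_FAST y → y=41. Stack: []
LOAD_FAST y → push 41. Stack: [41]
RETURN_VALUE → return 41.

41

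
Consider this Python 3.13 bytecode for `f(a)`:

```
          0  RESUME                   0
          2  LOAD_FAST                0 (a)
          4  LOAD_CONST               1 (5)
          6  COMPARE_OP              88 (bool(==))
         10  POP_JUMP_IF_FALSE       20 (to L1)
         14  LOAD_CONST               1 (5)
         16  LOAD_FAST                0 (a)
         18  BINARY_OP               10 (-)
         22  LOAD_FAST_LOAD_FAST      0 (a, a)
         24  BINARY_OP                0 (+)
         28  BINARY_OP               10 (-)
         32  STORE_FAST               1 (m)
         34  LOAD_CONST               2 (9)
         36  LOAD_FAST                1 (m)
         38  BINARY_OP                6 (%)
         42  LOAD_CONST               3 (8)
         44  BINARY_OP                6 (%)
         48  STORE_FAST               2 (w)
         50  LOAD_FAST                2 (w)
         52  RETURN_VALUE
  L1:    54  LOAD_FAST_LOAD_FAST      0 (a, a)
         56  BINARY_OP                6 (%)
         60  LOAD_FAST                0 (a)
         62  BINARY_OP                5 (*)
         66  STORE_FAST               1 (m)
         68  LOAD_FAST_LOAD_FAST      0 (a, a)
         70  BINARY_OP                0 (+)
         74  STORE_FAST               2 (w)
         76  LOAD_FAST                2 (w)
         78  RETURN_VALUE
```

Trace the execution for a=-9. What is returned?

-18

LOAD_FAST a → push -9. Stack: [-9]
LOAD_CONST → push 5. Stack: [-9, 5]
COMPARE_OP bool(==) → -9 vs 5 = False. Stack: [False]
POP_JUMP_IF_FALSE → pop False; jump. Stack: []
LOAD_FAST_LOAD_FAST a,a → push -9,-9. Stack: [-9, -9]
BINARY_OP % → -9 % -9 = 0. Stack: [0]
LOAD_FAST a → push -9. Stack: [0, -9]
BINARY_OP * → 0 * -9 = 0. Stack: [0]
STORE_FAST m → m=0. Stack: []
LOAD_FAST_LOAD_FAST a,a → push -9,-9. Stack: [-9, -9]
BINARY_OP + → -9 + -9 = -18. Stack: [-18]
STORE_FAST w → w=-18. Stack: []
LOAD_FAST w → push -18. Stack: [-18]
RETURN_VALUE → return -18.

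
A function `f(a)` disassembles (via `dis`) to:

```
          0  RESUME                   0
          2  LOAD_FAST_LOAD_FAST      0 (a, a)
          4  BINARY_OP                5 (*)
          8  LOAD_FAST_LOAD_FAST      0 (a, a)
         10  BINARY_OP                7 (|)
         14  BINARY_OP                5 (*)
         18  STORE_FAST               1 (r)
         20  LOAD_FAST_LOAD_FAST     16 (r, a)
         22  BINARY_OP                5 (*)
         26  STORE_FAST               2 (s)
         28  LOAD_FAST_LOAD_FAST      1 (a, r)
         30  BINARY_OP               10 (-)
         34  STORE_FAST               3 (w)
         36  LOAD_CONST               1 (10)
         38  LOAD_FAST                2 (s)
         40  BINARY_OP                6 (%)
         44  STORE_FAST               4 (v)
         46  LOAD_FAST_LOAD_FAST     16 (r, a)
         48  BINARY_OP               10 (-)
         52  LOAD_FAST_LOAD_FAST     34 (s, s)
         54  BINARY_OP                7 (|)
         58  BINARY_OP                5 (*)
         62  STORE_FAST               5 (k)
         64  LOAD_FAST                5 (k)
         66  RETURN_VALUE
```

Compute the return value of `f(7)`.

806736

LOAD_FAST_LOAD_FAST a,a → push 7,7. Stack: [7, 7]
BINARY_OP * → 7 * 7 = 49. Stack: [49]
LOAD_FAST_LOAD_FAST a,a → push 7,7. Stack: [49, 7, 7]
BINARY_OP | → 7 | 7 = 7. Stack: [49, 7]
BINARY_OP * → 49 * 7 = 343. Stack: [343]
STORE_FAST r → r=343. Stack: []
LOAD_FAST_LOAD_FAST r,a → push 343,7. Stack: [343, 7]
BINARY_OP * → 343 * 7 = 2401. Stack: [2401]
STORE_FAST s → s=2401. Stack: []
LOAD_FAST_LOAD_FAST a,r → push 7,343. Stack: [7, 343]
BINARY_OP - → 7 - 343 = -336. Stack: [-336]
STORE_FAST w → w=-336. Stack: []
LOAD_CONST → push 10. Stack: [10]
LOAD_FAST s → push 2401. Stack: [10, 2401]
BINARY_OP % → 10 % 2401 = 10. Stack: [10]
STORE_FAST v → v=10. Stack: []
LOAD_FAST_LOAD_FAST r,a → push 343,7. Stack: [343, 7]
BINARY_OP - → 343 - 7 = 336. Stack: [336]
LOAD_FAST_LOAD_FAST s,s → push 2401,2401. Stack: [336, 2401, 2401]
BINARY_OP | → 2401 | 2401 = 2401. Stack: [336, 2401]
BINARY_OP * → 336 * 2401 = 806736. Stack: [806736]
STORE_FAST k → k=806736. Stack: []
LOAD_FAST k → push 806736. Stack: [806736]
RETURN_VALUE → return 806736.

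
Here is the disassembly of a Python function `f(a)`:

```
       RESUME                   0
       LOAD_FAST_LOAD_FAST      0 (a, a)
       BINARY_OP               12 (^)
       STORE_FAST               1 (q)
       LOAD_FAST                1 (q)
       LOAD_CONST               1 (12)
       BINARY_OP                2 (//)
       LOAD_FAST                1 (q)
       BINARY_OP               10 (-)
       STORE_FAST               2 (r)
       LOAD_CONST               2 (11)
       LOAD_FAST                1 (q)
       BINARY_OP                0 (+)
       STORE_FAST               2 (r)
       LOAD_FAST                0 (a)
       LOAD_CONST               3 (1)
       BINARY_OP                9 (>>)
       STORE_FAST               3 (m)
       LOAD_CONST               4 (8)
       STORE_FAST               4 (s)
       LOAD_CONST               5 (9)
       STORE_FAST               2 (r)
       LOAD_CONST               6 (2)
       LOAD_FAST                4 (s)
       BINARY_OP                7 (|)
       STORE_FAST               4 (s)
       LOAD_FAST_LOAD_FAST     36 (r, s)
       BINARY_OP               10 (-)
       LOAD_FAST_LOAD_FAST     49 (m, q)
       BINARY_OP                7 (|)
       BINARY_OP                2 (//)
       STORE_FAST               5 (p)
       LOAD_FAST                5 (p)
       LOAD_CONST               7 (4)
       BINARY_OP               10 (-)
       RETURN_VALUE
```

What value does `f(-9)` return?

LOAD_FAST_LOAD_FAST a,a → push -9,-9. Stack: [-9, -9]
BINARY_OP ^ → -9 ^ -9 = 0. Stack: [0]
STORE_FAST q → q=0. Stack: []
LOAD_FAST q → push 0. Stack: [0]
LOAD_CONST → push 12. Stack: [0, 12]
BINARY_OP // → 0 // 12 = 0. Stack: [0]
LOAD_FAST q → push 0. Stack: [0, 0]
BINARY_OP - → 0 - 0 = 0. Stack: [0]
STORE_FAST r → r=0. Stack: []
LOAD_CONST → push 11. Stack: [11]
LOAD_FAST q → push 0. Stack: [11, 0]
BINARY_OP + → 11 + 0 = 11. Stack: [11]
STORE_FAST r → r=11. Stack: []
LOAD_FAST a → push -9. Stack: [-9]
LOAD_CONST → push 1. Stack: [-9, 1]
BINARY_OP >> → -9 >> 1 = -5. Stack: [-5]
STORE_FAST m → m=-5. Stack: []
LOAD_CONST → push 8. Stack: [8]
STORE_FAST s → s=8. Stack: []
LOAD_CONST → push 9. Stack: [9]
STORE_FAST r → r=9. Stack: []
LOAD_CONST → push 2. Stack: [2]
LOAD_FAST s → push 8. Stack: [2, 8]
BINARY_OP | → 2 | 8 = 10. Stack: [10]
STORE_FAST s → s=10. Stack: []
LOAD_FAST_LOAD_FAST r,s → push 9,10. Stack: [9, 10]
BINARY_OP - → 9 - 10 = -1. Stack: [-1]
LOAD_FAST_LOAD_FAST m,q → push -5,0. Stack: [-1, -5, 0]
BINARY_OP | → -5 | 0 = -5. Stack: [-1, -5]
BINARY_OP // → -1 // -5 = 0. Stack: [0]
STORE_FAST p → p=0. Stack: []
LOAD_FAST p → push 0. Stack: [0]
LOAD_CONST → push 4. Stack: [0, 4]
BINARY_OP - → 0 - 4 = -4. Stack: [-4]
RETURN_VALUE → return -4.

-4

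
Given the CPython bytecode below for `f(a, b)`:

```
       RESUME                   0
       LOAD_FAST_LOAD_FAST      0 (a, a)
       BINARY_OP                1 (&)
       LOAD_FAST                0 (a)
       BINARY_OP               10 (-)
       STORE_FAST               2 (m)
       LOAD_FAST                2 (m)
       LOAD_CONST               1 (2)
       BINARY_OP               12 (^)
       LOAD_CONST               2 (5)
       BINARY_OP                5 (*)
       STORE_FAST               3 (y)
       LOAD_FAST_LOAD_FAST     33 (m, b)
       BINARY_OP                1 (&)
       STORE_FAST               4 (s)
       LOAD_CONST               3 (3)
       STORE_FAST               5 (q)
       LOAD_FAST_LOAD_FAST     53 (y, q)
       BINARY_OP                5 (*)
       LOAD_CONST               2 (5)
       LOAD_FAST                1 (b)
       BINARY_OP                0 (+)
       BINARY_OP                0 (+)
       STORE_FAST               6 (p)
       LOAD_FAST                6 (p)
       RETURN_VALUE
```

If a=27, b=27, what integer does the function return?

LOAD_FAST_LOAD_FAST a,a → push 27,27. Stack: [27, 27]
BINARY_OP & → 27 & 27 = 27. Stack: [27]
LOAD_FAST a → push 27. Stack: [27, 27]
BINARY_OP - → 27 - 27 = 0. Stack: [0]
STORE_FAST m → m=0. Stack: []
LOAD_FAST m → push 0. Stack: [0]
LOAD_CONST → push 2. Stack: [0, 2]
BINARY_OP ^ → 0 ^ 2 = 2. Stack: [2]
LOAD_CONST → push 5. Stack: [2, 5]
BINARY_OP * → 2 * 5 = 10. Stack: [10]
STORE_FAST y → y=10. Stack: []
LOAD_FAST_LOAD_FAST m,b → push 0,27. Stack: [0, 27]
BINARY_OP & → 0 & 27 = 0. Stack: [0]
STORE_FAST s → s=0. Stack: []
LOAD_CONST → push 3. Stack: [3]
STORE_FAST q → q=3. Stack: []
LOAD_FAST_LOAD_FAST y,q → push 10,3. Stack: [10, 3]
BINARY_OP * → 10 * 3 = 30. Stack: [30]
LOAD_CONST → push 5. Stack: [30, 5]
LOAD_FAST b → push 27. Stack: [30, 5, 27]
BINARY_OP + → 5 + 27 = 32. Stack: [30, 32]
BINARY_OP + → 30 + 32 = 62. Stack: [62]
STORE_FAST p → p=62. Stack: []
LOAD_FAST p → push 62. Stack: [62]
RETURN_VALUE → return 62.

62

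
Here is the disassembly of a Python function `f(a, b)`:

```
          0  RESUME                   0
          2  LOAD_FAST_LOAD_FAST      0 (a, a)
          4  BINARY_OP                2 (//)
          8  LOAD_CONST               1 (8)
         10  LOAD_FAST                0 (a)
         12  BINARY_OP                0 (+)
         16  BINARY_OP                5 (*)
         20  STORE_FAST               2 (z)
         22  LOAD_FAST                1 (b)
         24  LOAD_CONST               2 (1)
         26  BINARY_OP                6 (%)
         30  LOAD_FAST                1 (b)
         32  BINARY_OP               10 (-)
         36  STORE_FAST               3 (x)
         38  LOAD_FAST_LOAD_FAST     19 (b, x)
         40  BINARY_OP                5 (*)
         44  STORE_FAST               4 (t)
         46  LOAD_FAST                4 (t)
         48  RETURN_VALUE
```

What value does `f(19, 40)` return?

-1600

LOAD_FAST_LOAD_FAST a,a → push 19,19. Stack: [19, 19]
BINARY_OP // → 19 // 19 = 1. Stack: [1]
LOAD_CONST → push 8. Stack: [1, 8]
LOAD_FAST a → push 19. Stack: [1, 8, 19]
BINARY_OP + → 8 + 19 = 27. Stack: [1, 27]
BINARY_OP * → 1 * 27 = 27. Stack: [27]
STORE_FAST z → z=27. Stack: []
LOAD_FAST b → push 40. Stack: [40]
LOAD_CONST → push 1. Stack: [40, 1]
BINARY_OP % → 40 % 1 = 0. Stack: [0]
LOAD_FAST b → push 40. Stack: [0, 40]
BINARY_OP - → 0 - 40 = -40. Stack: [-40]
STORE_FAST x → x=-40. Stack: []
LOAD_FAST_LOAD_FAST b,x → push 40,-40. Stack: [40, -40]
BINARY_OP * → 40 * -40 = -1600. Stack: [-1600]
STORE_FAST t → t=-1600. Stack: []
LOAD_FAST t → push -1600. Stack: [-1600]
RETURN_VALUE → return -1600.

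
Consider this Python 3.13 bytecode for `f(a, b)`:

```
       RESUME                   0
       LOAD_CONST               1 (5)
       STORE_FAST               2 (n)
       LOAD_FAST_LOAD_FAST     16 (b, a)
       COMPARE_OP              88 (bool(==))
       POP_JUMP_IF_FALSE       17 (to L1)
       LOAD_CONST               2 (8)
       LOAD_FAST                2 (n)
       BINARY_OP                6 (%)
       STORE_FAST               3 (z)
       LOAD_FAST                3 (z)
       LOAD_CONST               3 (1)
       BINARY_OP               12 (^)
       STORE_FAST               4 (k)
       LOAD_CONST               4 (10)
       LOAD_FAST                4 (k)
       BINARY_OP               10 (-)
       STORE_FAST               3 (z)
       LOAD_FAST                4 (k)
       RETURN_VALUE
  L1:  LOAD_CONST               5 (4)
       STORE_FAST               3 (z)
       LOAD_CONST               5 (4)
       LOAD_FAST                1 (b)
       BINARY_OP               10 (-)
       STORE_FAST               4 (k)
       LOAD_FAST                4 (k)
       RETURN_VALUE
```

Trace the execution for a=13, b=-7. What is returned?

LOAD_CONST → push 5. Stack: [5]
STORE_FAST n → n=5. Stack: []
LOAD_FAST_LOAD_FAST b,a → push -7,13. Stack: [-7, 13]
COMPARE_OP bool(==) → -7 vs 13 = False. Stack: [False]
POP_JUMP_IF_FALSE → pop False; jump. Stack: []
LOAD_CONST → push 4. Stack: [4]
STORE_FAST z → z=4. Stack: []
LOAD_CONST → push 4. Stack: [4]
LOAD_FAST b → push -7. Stack: [4, -7]
BINARY_OP - → 4 - -7 = 11. Stack: [11]
STORE_FAST k → k=11. Stack: []
LOAD_FAST k → push 11. Stack: [11]
RETURN_VALUE → return 11.

11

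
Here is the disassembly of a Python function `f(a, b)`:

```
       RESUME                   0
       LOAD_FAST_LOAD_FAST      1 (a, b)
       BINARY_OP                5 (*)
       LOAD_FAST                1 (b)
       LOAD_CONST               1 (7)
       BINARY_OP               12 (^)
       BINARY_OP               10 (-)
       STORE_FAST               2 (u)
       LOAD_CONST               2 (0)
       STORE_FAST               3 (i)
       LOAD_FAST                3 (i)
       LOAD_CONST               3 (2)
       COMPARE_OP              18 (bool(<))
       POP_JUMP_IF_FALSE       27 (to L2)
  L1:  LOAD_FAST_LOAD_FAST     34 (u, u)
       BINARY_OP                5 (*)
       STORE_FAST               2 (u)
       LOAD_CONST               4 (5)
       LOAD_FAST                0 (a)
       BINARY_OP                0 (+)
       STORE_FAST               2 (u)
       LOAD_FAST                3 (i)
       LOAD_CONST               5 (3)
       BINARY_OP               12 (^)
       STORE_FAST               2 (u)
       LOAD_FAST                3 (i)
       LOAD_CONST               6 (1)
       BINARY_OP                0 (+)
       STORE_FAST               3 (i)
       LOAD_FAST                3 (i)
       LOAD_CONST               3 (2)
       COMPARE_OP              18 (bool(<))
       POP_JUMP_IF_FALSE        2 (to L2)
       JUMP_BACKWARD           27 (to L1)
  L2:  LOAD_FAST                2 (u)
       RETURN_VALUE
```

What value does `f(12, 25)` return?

2

LOAD_FAST_LOAD_FAST a,b → push 12,25. Stack: [12, 25]
BINARY_OP * → 12 * 25 = 300. Stack: [300]
LOAD_FAST b → push 25. Stack: [300, 25]
LOAD_CONST → push 7. Stack: [300, 25, 7]
BINARY_OP ^ → 25 ^ 7 = 30. Stack: [300, 30]
BINARY_OP - → 300 - 30 = 270. Stack: [270]
STORE_FAST u → u=270. Stack: []
LOAD_CONST → push 0. Stack: [0]
STORE_FAST i → i=0. Stack: []
LOAD_FAST i → push 0. Stack: [0]
LOAD_CONST → push 2. Stack: [0, 2]
COMPARE_OP bool(<) → 0 vs 2 = True. Stack: [True]
POP_JUMP_IF_FALSE → pop True; no jump. Stack: []
LOAD_FAST_LOAD_FAST u,u → push 270,270. Stack: [270, 270]
BINARY_OP * → 270 * 270 = 72900. Stack: [72900]
STORE_FAST u → u=72900. Stack: []
LOAD_CONST → push 5. Stack: [5]
LOAD_FAST a → push 12. Stack: [5, 12]
BINARY_OP + → 5 + 12 = 17. Stack: [17]
STORE_FAST u → u=17. Stack: []
LOAD_FAST i → push 0. Stack: [0]
LOAD_CONST → push 3. Stack: [0, 3]
BINARY_OP ^ → 0 ^ 3 = 3. Stack: [3]
STORE_FAST u → u=3. Stack: []
LOAD_FAST i → push 0. Stack: [0]
LOAD_CONST → push 1. Stack: [0, 1]
BINARY_OP + → 0 + 1 = 1. Stack: [1]
STORE_FAST i → i=1. Stack: []
LOAD_FAST i → push 1. Stack: [1]
LOAD_CONST → push 2. Stack: [1, 2]
COMPARE_OP bool(<) → 1 vs 2 = True. Stack: [True]
POP_JUMP_IF_FALSE → pop True; no jump. Stack: []
LOAD_FAST_LOAD_FAST u,u → push 3,3. Stack: [3, 3]
BINARY_OP * → 3 * 3 = 9. Stack: [9]
STORE_FAST u → u=9. Stack: []
LOAD_CONST → push 5. Stack: [5]
LOAD_FAST a → push 12. Stack: [5, 12]
BINARY_OP + → 5 + 12 = 17. Stack: [17]
STORE_FAST u → u=17. Stack: []
LOAD_FAST i → push 1. Stack: [1]
LOAD_CONST → push 3. Stack: [1, 3]
BINARY_OP ^ → 1 ^ 3 = 2. Stack: [2]
STORE_FAST u → u=2. Stack: []
LOAD_FAST i → push 1. Stack: [1]
LOAD_CONST → push 1. Stack: [1, 1]
BINARY_OP + → 1 + 1 = 2. Stack: [2]
STORE_FAST i → i=2. Stack: []
LOAD_FAST i → push 2. Stack: [2]
LOAD_CONST → push 2. Stack: [2, 2]
COMPARE_OP bool(<) → 2 vs 2 = False. Stack: [False]
POP_JUMP_IF_FALSE → pop False; jump. Stack: []
LOAD_FAST u → push 2. Stack: [2]
RETURN_VALUE → return 2.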